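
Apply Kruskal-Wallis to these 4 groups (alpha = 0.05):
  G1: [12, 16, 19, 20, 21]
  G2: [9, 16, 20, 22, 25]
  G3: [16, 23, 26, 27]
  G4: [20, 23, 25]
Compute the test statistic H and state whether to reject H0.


Step 1: Combine all N = 17 observations and assign midranks.
sorted (value, group, rank): (9,G2,1), (12,G1,2), (16,G1,4), (16,G2,4), (16,G3,4), (19,G1,6), (20,G1,8), (20,G2,8), (20,G4,8), (21,G1,10), (22,G2,11), (23,G3,12.5), (23,G4,12.5), (25,G2,14.5), (25,G4,14.5), (26,G3,16), (27,G3,17)
Step 2: Sum ranks within each group.
R_1 = 30 (n_1 = 5)
R_2 = 38.5 (n_2 = 5)
R_3 = 49.5 (n_3 = 4)
R_4 = 35 (n_4 = 3)
Step 3: H = 12/(N(N+1)) * sum(R_i^2/n_i) - 3(N+1)
     = 12/(17*18) * (30^2/5 + 38.5^2/5 + 49.5^2/4 + 35^2/3) - 3*18
     = 0.039216 * 1497.35 - 54
     = 4.719444.
Step 4: Ties present; correction factor C = 1 - 60/(17^3 - 17) = 0.987745. Corrected H = 4.719444 / 0.987745 = 4.777998.
Step 5: Under H0, H ~ chi^2(3); p-value = 0.188794.
Step 6: alpha = 0.05. fail to reject H0.

H = 4.7780, df = 3, p = 0.188794, fail to reject H0.


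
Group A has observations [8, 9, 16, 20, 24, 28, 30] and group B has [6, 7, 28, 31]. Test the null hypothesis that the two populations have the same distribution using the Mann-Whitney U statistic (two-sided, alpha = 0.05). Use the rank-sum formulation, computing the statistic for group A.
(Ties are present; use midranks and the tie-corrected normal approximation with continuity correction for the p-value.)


Step 1: Combine and sort all 11 observations; assign midranks.
sorted (value, group): (6,Y), (7,Y), (8,X), (9,X), (16,X), (20,X), (24,X), (28,X), (28,Y), (30,X), (31,Y)
ranks: 6->1, 7->2, 8->3, 9->4, 16->5, 20->6, 24->7, 28->8.5, 28->8.5, 30->10, 31->11
Step 2: Rank sum for X: R1 = 3 + 4 + 5 + 6 + 7 + 8.5 + 10 = 43.5.
Step 3: U_X = R1 - n1(n1+1)/2 = 43.5 - 7*8/2 = 43.5 - 28 = 15.5.
       U_Y = n1*n2 - U_X = 28 - 15.5 = 12.5.
Step 4: Ties are present, so use the tie-corrected normal approximation (with continuity correction) for the p-value.
Step 5: p-value = 0.849769; compare to alpha = 0.05. fail to reject H0.

U_X = 15.5, p = 0.849769, fail to reject H0 at alpha = 0.05.


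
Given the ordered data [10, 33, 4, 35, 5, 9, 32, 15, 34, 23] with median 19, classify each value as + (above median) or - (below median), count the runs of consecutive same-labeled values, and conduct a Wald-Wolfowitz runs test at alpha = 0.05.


Step 1: Compute median = 19; label A = above, B = below.
Labels in order: BABABBABAA  (n_A = 5, n_B = 5)
Step 2: Count runs R = 8.
Step 3: Under H0 (random ordering), E[R] = 2*n_A*n_B/(n_A+n_B) + 1 = 2*5*5/10 + 1 = 6.0000.
        Var[R] = 2*n_A*n_B*(2*n_A*n_B - n_A - n_B) / ((n_A+n_B)^2 * (n_A+n_B-1)) = 2000/900 = 2.2222.
        SD[R] = 1.4907.
Step 4: Continuity-corrected z = (R - 0.5 - E[R]) / SD[R] = (8 - 0.5 - 6.0000) / 1.4907 = 1.0062.
Step 5: Two-sided p-value via normal approximation = 2*(1 - Phi(|z|)) = 0.314305.
Step 6: alpha = 0.05. fail to reject H0.

R = 8, z = 1.0062, p = 0.314305, fail to reject H0.


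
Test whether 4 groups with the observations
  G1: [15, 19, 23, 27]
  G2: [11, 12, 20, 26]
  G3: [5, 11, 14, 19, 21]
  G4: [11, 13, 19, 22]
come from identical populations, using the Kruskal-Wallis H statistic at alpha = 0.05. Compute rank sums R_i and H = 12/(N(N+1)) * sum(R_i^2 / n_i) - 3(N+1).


Step 1: Combine all N = 17 observations and assign midranks.
sorted (value, group, rank): (5,G3,1), (11,G2,3), (11,G3,3), (11,G4,3), (12,G2,5), (13,G4,6), (14,G3,7), (15,G1,8), (19,G1,10), (19,G3,10), (19,G4,10), (20,G2,12), (21,G3,13), (22,G4,14), (23,G1,15), (26,G2,16), (27,G1,17)
Step 2: Sum ranks within each group.
R_1 = 50 (n_1 = 4)
R_2 = 36 (n_2 = 4)
R_3 = 34 (n_3 = 5)
R_4 = 33 (n_4 = 4)
Step 3: H = 12/(N(N+1)) * sum(R_i^2/n_i) - 3(N+1)
     = 12/(17*18) * (50^2/4 + 36^2/4 + 34^2/5 + 33^2/4) - 3*18
     = 0.039216 * 1452.45 - 54
     = 2.958824.
Step 4: Ties present; correction factor C = 1 - 48/(17^3 - 17) = 0.990196. Corrected H = 2.958824 / 0.990196 = 2.988119.
Step 5: Under H0, H ~ chi^2(3); p-value = 0.393461.
Step 6: alpha = 0.05. fail to reject H0.

H = 2.9881, df = 3, p = 0.393461, fail to reject H0.


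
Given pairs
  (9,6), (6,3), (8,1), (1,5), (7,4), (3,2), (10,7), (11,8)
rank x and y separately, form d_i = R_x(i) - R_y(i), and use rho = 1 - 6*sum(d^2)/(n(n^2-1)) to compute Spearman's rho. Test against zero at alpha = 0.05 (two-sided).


Step 1: Rank x and y separately (midranks; no ties here).
rank(x): 9->6, 6->3, 8->5, 1->1, 7->4, 3->2, 10->7, 11->8
rank(y): 6->6, 3->3, 1->1, 5->5, 4->4, 2->2, 7->7, 8->8
Step 2: d_i = R_x(i) - R_y(i); compute d_i^2.
  (6-6)^2=0, (3-3)^2=0, (5-1)^2=16, (1-5)^2=16, (4-4)^2=0, (2-2)^2=0, (7-7)^2=0, (8-8)^2=0
sum(d^2) = 32.
Step 3: rho = 1 - 6*32 / (8*(8^2 - 1)) = 1 - 192/504 = 0.619048.
Step 4: Under H0, t = rho * sqrt((n-2)/(1-rho^2)) = 1.9308 ~ t(6).
Step 5: Two-sided p-value from the t-distribution with 6 df = 0.101733.
Step 6: alpha = 0.05. fail to reject H0.

rho = 0.6190, p = 0.101733, fail to reject H0 at alpha = 0.05.


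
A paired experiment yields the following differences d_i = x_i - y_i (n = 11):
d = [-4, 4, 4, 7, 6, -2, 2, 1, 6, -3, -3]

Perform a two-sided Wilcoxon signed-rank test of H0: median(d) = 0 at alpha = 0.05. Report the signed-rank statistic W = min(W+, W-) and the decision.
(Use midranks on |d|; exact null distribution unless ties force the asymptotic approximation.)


Step 1: Drop any zero differences (none here) and take |d_i|.
|d| = [4, 4, 4, 7, 6, 2, 2, 1, 6, 3, 3]
Step 2: Midrank |d_i| (ties get averaged ranks).
ranks: |4|->7, |4|->7, |4|->7, |7|->11, |6|->9.5, |2|->2.5, |2|->2.5, |1|->1, |6|->9.5, |3|->4.5, |3|->4.5
Step 3: Attach original signs; sum ranks with positive sign and with negative sign.
W+ = 7 + 7 + 11 + 9.5 + 2.5 + 1 + 9.5 = 47.5
W- = 7 + 2.5 + 4.5 + 4.5 = 18.5
(Check: W+ + W- = 66 should equal n(n+1)/2 = 66.)
Step 4: Test statistic W = min(W+, W-) = 18.5.
Step 5: Ties in |d|, so use the tie-corrected normal approximation.
        E[W] = n(n+1)/4 = 11*12/4 = 33.
        Tie groups: |d|=2 (t=2), |d|=3 (t=2), |d|=4 (t=3), |d|=6 (t=2); sum(t^3 - t) = 42.
        Var[W] = n(n+1)(2n+1)/24 - sum(t^3-t)/48 = 3036/24 - 42/48 = 125.625.
        z = (W - E[W]) / sqrt(Var[W]) = (18.5 - 33) / 11.2083 = -1.2937.
        Two-sided p = 2*Phi(z) = 0.195773.
Step 6: alpha = 0.05. fail to reject H0.

W+ = 47.5, W- = 18.5, W = min = 18.5, p = 0.195773, fail to reject H0.


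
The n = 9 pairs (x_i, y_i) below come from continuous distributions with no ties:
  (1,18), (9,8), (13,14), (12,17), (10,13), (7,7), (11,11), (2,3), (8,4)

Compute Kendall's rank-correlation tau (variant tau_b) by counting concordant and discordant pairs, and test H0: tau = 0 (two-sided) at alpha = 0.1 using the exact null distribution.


Step 1: Enumerate the 36 unordered pairs (i,j) with i<j and classify each by sign(x_j-x_i) * sign(y_j-y_i).
  (1,2):dx=+8,dy=-10->D; (1,3):dx=+12,dy=-4->D; (1,4):dx=+11,dy=-1->D; (1,5):dx=+9,dy=-5->D
  (1,6):dx=+6,dy=-11->D; (1,7):dx=+10,dy=-7->D; (1,8):dx=+1,dy=-15->D; (1,9):dx=+7,dy=-14->D
  (2,3):dx=+4,dy=+6->C; (2,4):dx=+3,dy=+9->C; (2,5):dx=+1,dy=+5->C; (2,6):dx=-2,dy=-1->C
  (2,7):dx=+2,dy=+3->C; (2,8):dx=-7,dy=-5->C; (2,9):dx=-1,dy=-4->C; (3,4):dx=-1,dy=+3->D
  (3,5):dx=-3,dy=-1->C; (3,6):dx=-6,dy=-7->C; (3,7):dx=-2,dy=-3->C; (3,8):dx=-11,dy=-11->C
  (3,9):dx=-5,dy=-10->C; (4,5):dx=-2,dy=-4->C; (4,6):dx=-5,dy=-10->C; (4,7):dx=-1,dy=-6->C
  (4,8):dx=-10,dy=-14->C; (4,9):dx=-4,dy=-13->C; (5,6):dx=-3,dy=-6->C; (5,7):dx=+1,dy=-2->D
  (5,8):dx=-8,dy=-10->C; (5,9):dx=-2,dy=-9->C; (6,7):dx=+4,dy=+4->C; (6,8):dx=-5,dy=-4->C
  (6,9):dx=+1,dy=-3->D; (7,8):dx=-9,dy=-8->C; (7,9):dx=-3,dy=-7->C; (8,9):dx=+6,dy=+1->C
Step 2: C = 25, D = 11, total pairs = 36.
Step 3: tau = (C - D)/(n(n-1)/2) = (25 - 11)/36 = 0.388889.
Step 4: Exact two-sided p-value (enumerate n! = 362880 permutations of y under H0): p = 0.180181.
Step 5: alpha = 0.1. fail to reject H0.

tau_b = 0.3889 (C=25, D=11), p = 0.180181, fail to reject H0.


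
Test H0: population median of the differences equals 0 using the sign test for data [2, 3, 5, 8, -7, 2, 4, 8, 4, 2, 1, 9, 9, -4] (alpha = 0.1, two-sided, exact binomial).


Step 1: Discard zero differences. Original n = 14; n_eff = number of nonzero differences = 14.
Nonzero differences (with sign): +2, +3, +5, +8, -7, +2, +4, +8, +4, +2, +1, +9, +9, -4
Step 2: Count signs: positive = 12, negative = 2.
Step 3: Under H0: P(positive) = 0.5, so the number of positives S ~ Bin(14, 0.5).
Step 4: Two-sided exact p-value = sum of Bin(14,0.5) probabilities at or below the observed probability = 0.012939.
Step 5: alpha = 0.1. reject H0.

n_eff = 14, pos = 12, neg = 2, p = 0.012939, reject H0.


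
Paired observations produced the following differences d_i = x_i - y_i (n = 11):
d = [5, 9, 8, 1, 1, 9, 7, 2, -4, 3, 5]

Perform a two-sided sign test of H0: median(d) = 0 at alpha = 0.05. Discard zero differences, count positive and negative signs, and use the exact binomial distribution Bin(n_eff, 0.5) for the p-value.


Step 1: Discard zero differences. Original n = 11; n_eff = number of nonzero differences = 11.
Nonzero differences (with sign): +5, +9, +8, +1, +1, +9, +7, +2, -4, +3, +5
Step 2: Count signs: positive = 10, negative = 1.
Step 3: Under H0: P(positive) = 0.5, so the number of positives S ~ Bin(11, 0.5).
Step 4: Two-sided exact p-value = sum of Bin(11,0.5) probabilities at or below the observed probability = 0.011719.
Step 5: alpha = 0.05. reject H0.

n_eff = 11, pos = 10, neg = 1, p = 0.011719, reject H0.


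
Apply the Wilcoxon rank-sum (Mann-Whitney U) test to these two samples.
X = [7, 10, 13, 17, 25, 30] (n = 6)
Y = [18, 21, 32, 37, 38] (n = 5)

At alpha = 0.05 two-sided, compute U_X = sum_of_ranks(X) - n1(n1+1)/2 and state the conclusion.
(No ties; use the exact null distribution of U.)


Step 1: Combine and sort all 11 observations; assign midranks.
sorted (value, group): (7,X), (10,X), (13,X), (17,X), (18,Y), (21,Y), (25,X), (30,X), (32,Y), (37,Y), (38,Y)
ranks: 7->1, 10->2, 13->3, 17->4, 18->5, 21->6, 25->7, 30->8, 32->9, 37->10, 38->11
Step 2: Rank sum for X: R1 = 1 + 2 + 3 + 4 + 7 + 8 = 25.
Step 3: U_X = R1 - n1(n1+1)/2 = 25 - 6*7/2 = 25 - 21 = 4.
       U_Y = n1*n2 - U_X = 30 - 4 = 26.
Step 4: No ties, so the exact null distribution of U (based on enumerating the C(11,6) = 462 equally likely rank assignments) gives the two-sided p-value.
Step 5: p-value = 0.051948; compare to alpha = 0.05. fail to reject H0.

U_X = 4, p = 0.051948, fail to reject H0 at alpha = 0.05.


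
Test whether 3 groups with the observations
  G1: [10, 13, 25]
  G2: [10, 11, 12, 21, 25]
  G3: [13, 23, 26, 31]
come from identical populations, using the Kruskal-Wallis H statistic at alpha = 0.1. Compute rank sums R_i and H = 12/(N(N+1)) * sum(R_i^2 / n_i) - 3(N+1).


Step 1: Combine all N = 12 observations and assign midranks.
sorted (value, group, rank): (10,G1,1.5), (10,G2,1.5), (11,G2,3), (12,G2,4), (13,G1,5.5), (13,G3,5.5), (21,G2,7), (23,G3,8), (25,G1,9.5), (25,G2,9.5), (26,G3,11), (31,G3,12)
Step 2: Sum ranks within each group.
R_1 = 16.5 (n_1 = 3)
R_2 = 25 (n_2 = 5)
R_3 = 36.5 (n_3 = 4)
Step 3: H = 12/(N(N+1)) * sum(R_i^2/n_i) - 3(N+1)
     = 12/(12*13) * (16.5^2/3 + 25^2/5 + 36.5^2/4) - 3*13
     = 0.076923 * 548.812 - 39
     = 3.216346.
Step 4: Ties present; correction factor C = 1 - 18/(12^3 - 12) = 0.989510. Corrected H = 3.216346 / 0.989510 = 3.250442.
Step 5: Under H0, H ~ chi^2(2); p-value = 0.196868.
Step 6: alpha = 0.1. fail to reject H0.

H = 3.2504, df = 2, p = 0.196868, fail to reject H0.


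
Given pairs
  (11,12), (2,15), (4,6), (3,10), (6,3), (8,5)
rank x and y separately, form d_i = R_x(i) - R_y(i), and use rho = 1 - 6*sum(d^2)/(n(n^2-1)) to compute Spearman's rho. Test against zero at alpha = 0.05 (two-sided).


Step 1: Rank x and y separately (midranks; no ties here).
rank(x): 11->6, 2->1, 4->3, 3->2, 6->4, 8->5
rank(y): 12->5, 15->6, 6->3, 10->4, 3->1, 5->2
Step 2: d_i = R_x(i) - R_y(i); compute d_i^2.
  (6-5)^2=1, (1-6)^2=25, (3-3)^2=0, (2-4)^2=4, (4-1)^2=9, (5-2)^2=9
sum(d^2) = 48.
Step 3: rho = 1 - 6*48 / (6*(6^2 - 1)) = 1 - 288/210 = -0.371429.
Step 4: Under H0, t = rho * sqrt((n-2)/(1-rho^2)) = -0.8001 ~ t(4).
Step 5: Two-sided p-value from the t-distribution with 4 df = 0.468478.
Step 6: alpha = 0.05. fail to reject H0.

rho = -0.3714, p = 0.468478, fail to reject H0 at alpha = 0.05.


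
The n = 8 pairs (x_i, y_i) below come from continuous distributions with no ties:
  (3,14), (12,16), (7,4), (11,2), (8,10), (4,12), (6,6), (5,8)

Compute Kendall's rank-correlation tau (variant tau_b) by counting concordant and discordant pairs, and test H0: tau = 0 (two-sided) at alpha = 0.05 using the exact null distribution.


Step 1: Enumerate the 28 unordered pairs (i,j) with i<j and classify each by sign(x_j-x_i) * sign(y_j-y_i).
  (1,2):dx=+9,dy=+2->C; (1,3):dx=+4,dy=-10->D; (1,4):dx=+8,dy=-12->D; (1,5):dx=+5,dy=-4->D
  (1,6):dx=+1,dy=-2->D; (1,7):dx=+3,dy=-8->D; (1,8):dx=+2,dy=-6->D; (2,3):dx=-5,dy=-12->C
  (2,4):dx=-1,dy=-14->C; (2,5):dx=-4,dy=-6->C; (2,6):dx=-8,dy=-4->C; (2,7):dx=-6,dy=-10->C
  (2,8):dx=-7,dy=-8->C; (3,4):dx=+4,dy=-2->D; (3,5):dx=+1,dy=+6->C; (3,6):dx=-3,dy=+8->D
  (3,7):dx=-1,dy=+2->D; (3,8):dx=-2,dy=+4->D; (4,5):dx=-3,dy=+8->D; (4,6):dx=-7,dy=+10->D
  (4,7):dx=-5,dy=+4->D; (4,8):dx=-6,dy=+6->D; (5,6):dx=-4,dy=+2->D; (5,7):dx=-2,dy=-4->C
  (5,8):dx=-3,dy=-2->C; (6,7):dx=+2,dy=-6->D; (6,8):dx=+1,dy=-4->D; (7,8):dx=-1,dy=+2->D
Step 2: C = 10, D = 18, total pairs = 28.
Step 3: tau = (C - D)/(n(n-1)/2) = (10 - 18)/28 = -0.285714.
Step 4: Exact two-sided p-value (enumerate n! = 40320 permutations of y under H0): p = 0.398760.
Step 5: alpha = 0.05. fail to reject H0.

tau_b = -0.2857 (C=10, D=18), p = 0.398760, fail to reject H0.


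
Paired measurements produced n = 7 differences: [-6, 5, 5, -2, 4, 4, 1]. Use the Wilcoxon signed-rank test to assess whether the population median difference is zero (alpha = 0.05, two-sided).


Step 1: Drop any zero differences (none here) and take |d_i|.
|d| = [6, 5, 5, 2, 4, 4, 1]
Step 2: Midrank |d_i| (ties get averaged ranks).
ranks: |6|->7, |5|->5.5, |5|->5.5, |2|->2, |4|->3.5, |4|->3.5, |1|->1
Step 3: Attach original signs; sum ranks with positive sign and with negative sign.
W+ = 5.5 + 5.5 + 3.5 + 3.5 + 1 = 19
W- = 7 + 2 = 9
(Check: W+ + W- = 28 should equal n(n+1)/2 = 28.)
Step 4: Test statistic W = min(W+, W-) = 9.
Step 5: Ties in |d|, so use the tie-corrected normal approximation.
        E[W] = n(n+1)/4 = 7*8/4 = 14.
        Tie groups: |d|=4 (t=2), |d|=5 (t=2); sum(t^3 - t) = 12.
        Var[W] = n(n+1)(2n+1)/24 - sum(t^3-t)/48 = 840/24 - 12/48 = 34.75.
        z = (W - E[W]) / sqrt(Var[W]) = (9 - 14) / 5.8949 = -0.8482.
        Two-sided p = 2*Phi(z) = 0.396333.
Step 6: alpha = 0.05. fail to reject H0.

W+ = 19, W- = 9, W = min = 9, p = 0.396333, fail to reject H0.


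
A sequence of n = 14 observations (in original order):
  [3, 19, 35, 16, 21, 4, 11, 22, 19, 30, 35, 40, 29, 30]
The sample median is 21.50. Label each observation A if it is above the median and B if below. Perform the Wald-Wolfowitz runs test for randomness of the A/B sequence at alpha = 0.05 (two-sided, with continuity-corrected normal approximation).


Step 1: Compute median = 21.50; label A = above, B = below.
Labels in order: BBABBBBABAAAAA  (n_A = 7, n_B = 7)
Step 2: Count runs R = 6.
Step 3: Under H0 (random ordering), E[R] = 2*n_A*n_B/(n_A+n_B) + 1 = 2*7*7/14 + 1 = 8.0000.
        Var[R] = 2*n_A*n_B*(2*n_A*n_B - n_A - n_B) / ((n_A+n_B)^2 * (n_A+n_B-1)) = 8232/2548 = 3.2308.
        SD[R] = 1.7974.
Step 4: Continuity-corrected z = (R + 0.5 - E[R]) / SD[R] = (6 + 0.5 - 8.0000) / 1.7974 = -0.8345.
Step 5: Two-sided p-value via normal approximation = 2*(1 - Phi(|z|)) = 0.403986.
Step 6: alpha = 0.05. fail to reject H0.

R = 6, z = -0.8345, p = 0.403986, fail to reject H0.


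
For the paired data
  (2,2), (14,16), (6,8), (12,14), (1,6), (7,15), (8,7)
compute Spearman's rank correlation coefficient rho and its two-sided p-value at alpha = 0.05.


Step 1: Rank x and y separately (midranks; no ties here).
rank(x): 2->2, 14->7, 6->3, 12->6, 1->1, 7->4, 8->5
rank(y): 2->1, 16->7, 8->4, 14->5, 6->2, 15->6, 7->3
Step 2: d_i = R_x(i) - R_y(i); compute d_i^2.
  (2-1)^2=1, (7-7)^2=0, (3-4)^2=1, (6-5)^2=1, (1-2)^2=1, (4-6)^2=4, (5-3)^2=4
sum(d^2) = 12.
Step 3: rho = 1 - 6*12 / (7*(7^2 - 1)) = 1 - 72/336 = 0.785714.
Step 4: Under H0, t = rho * sqrt((n-2)/(1-rho^2)) = 2.8402 ~ t(5).
Step 5: Two-sided p-value from the t-distribution with 5 df = 0.036238.
Step 6: alpha = 0.05. reject H0.

rho = 0.7857, p = 0.036238, reject H0 at alpha = 0.05.


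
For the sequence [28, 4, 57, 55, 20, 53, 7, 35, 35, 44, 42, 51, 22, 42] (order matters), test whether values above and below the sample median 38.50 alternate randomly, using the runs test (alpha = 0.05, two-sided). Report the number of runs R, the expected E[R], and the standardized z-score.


Step 1: Compute median = 38.50; label A = above, B = below.
Labels in order: BBAABABBBAAABA  (n_A = 7, n_B = 7)
Step 2: Count runs R = 8.
Step 3: Under H0 (random ordering), E[R] = 2*n_A*n_B/(n_A+n_B) + 1 = 2*7*7/14 + 1 = 8.0000.
        Var[R] = 2*n_A*n_B*(2*n_A*n_B - n_A - n_B) / ((n_A+n_B)^2 * (n_A+n_B-1)) = 8232/2548 = 3.2308.
        SD[R] = 1.7974.
Step 4: R = E[R], so z = 0 with no continuity correction.
Step 5: Two-sided p-value via normal approximation = 2*(1 - Phi(|z|)) = 1.000000.
Step 6: alpha = 0.05. fail to reject H0.

R = 8, z = 0.0000, p = 1.000000, fail to reject H0.


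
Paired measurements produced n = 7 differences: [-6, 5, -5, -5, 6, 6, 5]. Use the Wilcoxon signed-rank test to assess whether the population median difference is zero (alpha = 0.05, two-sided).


Step 1: Drop any zero differences (none here) and take |d_i|.
|d| = [6, 5, 5, 5, 6, 6, 5]
Step 2: Midrank |d_i| (ties get averaged ranks).
ranks: |6|->6, |5|->2.5, |5|->2.5, |5|->2.5, |6|->6, |6|->6, |5|->2.5
Step 3: Attach original signs; sum ranks with positive sign and with negative sign.
W+ = 2.5 + 6 + 6 + 2.5 = 17
W- = 6 + 2.5 + 2.5 = 11
(Check: W+ + W- = 28 should equal n(n+1)/2 = 28.)
Step 4: Test statistic W = min(W+, W-) = 11.
Step 5: Ties in |d|, so use the tie-corrected normal approximation.
        E[W] = n(n+1)/4 = 7*8/4 = 14.
        Tie groups: |d|=5 (t=4), |d|=6 (t=3); sum(t^3 - t) = 84.
        Var[W] = n(n+1)(2n+1)/24 - sum(t^3-t)/48 = 840/24 - 84/48 = 33.25.
        z = (W - E[W]) / sqrt(Var[W]) = (11 - 14) / 5.7663 = -0.5203.
        Two-sided p = 2*Phi(z) = 0.602878.
Step 6: alpha = 0.05. fail to reject H0.

W+ = 17, W- = 11, W = min = 11, p = 0.602878, fail to reject H0.


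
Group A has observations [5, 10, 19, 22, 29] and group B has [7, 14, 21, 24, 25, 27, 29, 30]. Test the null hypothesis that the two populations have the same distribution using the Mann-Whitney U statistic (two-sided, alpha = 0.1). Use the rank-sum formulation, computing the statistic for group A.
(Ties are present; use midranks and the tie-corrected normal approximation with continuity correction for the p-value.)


Step 1: Combine and sort all 13 observations; assign midranks.
sorted (value, group): (5,X), (7,Y), (10,X), (14,Y), (19,X), (21,Y), (22,X), (24,Y), (25,Y), (27,Y), (29,X), (29,Y), (30,Y)
ranks: 5->1, 7->2, 10->3, 14->4, 19->5, 21->6, 22->7, 24->8, 25->9, 27->10, 29->11.5, 29->11.5, 30->13
Step 2: Rank sum for X: R1 = 1 + 3 + 5 + 7 + 11.5 = 27.5.
Step 3: U_X = R1 - n1(n1+1)/2 = 27.5 - 5*6/2 = 27.5 - 15 = 12.5.
       U_Y = n1*n2 - U_X = 40 - 12.5 = 27.5.
Step 4: Ties are present, so use the tie-corrected normal approximation (with continuity correction) for the p-value.
Step 5: p-value = 0.304842; compare to alpha = 0.1. fail to reject H0.

U_X = 12.5, p = 0.304842, fail to reject H0 at alpha = 0.1.


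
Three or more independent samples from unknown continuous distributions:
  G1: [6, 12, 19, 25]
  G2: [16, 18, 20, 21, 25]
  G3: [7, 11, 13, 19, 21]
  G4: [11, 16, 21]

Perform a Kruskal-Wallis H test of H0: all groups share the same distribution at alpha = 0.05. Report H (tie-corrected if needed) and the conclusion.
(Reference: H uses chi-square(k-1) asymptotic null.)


Step 1: Combine all N = 17 observations and assign midranks.
sorted (value, group, rank): (6,G1,1), (7,G3,2), (11,G3,3.5), (11,G4,3.5), (12,G1,5), (13,G3,6), (16,G2,7.5), (16,G4,7.5), (18,G2,9), (19,G1,10.5), (19,G3,10.5), (20,G2,12), (21,G2,14), (21,G3,14), (21,G4,14), (25,G1,16.5), (25,G2,16.5)
Step 2: Sum ranks within each group.
R_1 = 33 (n_1 = 4)
R_2 = 59 (n_2 = 5)
R_3 = 36 (n_3 = 5)
R_4 = 25 (n_4 = 3)
Step 3: H = 12/(N(N+1)) * sum(R_i^2/n_i) - 3(N+1)
     = 12/(17*18) * (33^2/4 + 59^2/5 + 36^2/5 + 25^2/3) - 3*18
     = 0.039216 * 1435.98 - 54
     = 2.313072.
Step 4: Ties present; correction factor C = 1 - 48/(17^3 - 17) = 0.990196. Corrected H = 2.313072 / 0.990196 = 2.335974.
Step 5: Under H0, H ~ chi^2(3); p-value = 0.505664.
Step 6: alpha = 0.05. fail to reject H0.

H = 2.3360, df = 3, p = 0.505664, fail to reject H0.


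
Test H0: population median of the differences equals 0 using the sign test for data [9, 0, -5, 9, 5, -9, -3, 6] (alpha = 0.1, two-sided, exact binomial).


Step 1: Discard zero differences. Original n = 8; n_eff = number of nonzero differences = 7.
Nonzero differences (with sign): +9, -5, +9, +5, -9, -3, +6
Step 2: Count signs: positive = 4, negative = 3.
Step 3: Under H0: P(positive) = 0.5, so the number of positives S ~ Bin(7, 0.5).
Step 4: Two-sided exact p-value = sum of Bin(7,0.5) probabilities at or below the observed probability = 1.000000.
Step 5: alpha = 0.1. fail to reject H0.

n_eff = 7, pos = 4, neg = 3, p = 1.000000, fail to reject H0.


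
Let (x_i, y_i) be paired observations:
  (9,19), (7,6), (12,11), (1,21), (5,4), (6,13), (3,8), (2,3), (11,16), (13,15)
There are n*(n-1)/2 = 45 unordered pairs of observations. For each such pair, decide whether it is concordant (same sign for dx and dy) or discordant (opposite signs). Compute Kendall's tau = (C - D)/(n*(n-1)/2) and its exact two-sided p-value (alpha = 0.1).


Step 1: Enumerate the 45 unordered pairs (i,j) with i<j and classify each by sign(x_j-x_i) * sign(y_j-y_i).
  (1,2):dx=-2,dy=-13->C; (1,3):dx=+3,dy=-8->D; (1,4):dx=-8,dy=+2->D; (1,5):dx=-4,dy=-15->C
  (1,6):dx=-3,dy=-6->C; (1,7):dx=-6,dy=-11->C; (1,8):dx=-7,dy=-16->C; (1,9):dx=+2,dy=-3->D
  (1,10):dx=+4,dy=-4->D; (2,3):dx=+5,dy=+5->C; (2,4):dx=-6,dy=+15->D; (2,5):dx=-2,dy=-2->C
  (2,6):dx=-1,dy=+7->D; (2,7):dx=-4,dy=+2->D; (2,8):dx=-5,dy=-3->C; (2,9):dx=+4,dy=+10->C
  (2,10):dx=+6,dy=+9->C; (3,4):dx=-11,dy=+10->D; (3,5):dx=-7,dy=-7->C; (3,6):dx=-6,dy=+2->D
  (3,7):dx=-9,dy=-3->C; (3,8):dx=-10,dy=-8->C; (3,9):dx=-1,dy=+5->D; (3,10):dx=+1,dy=+4->C
  (4,5):dx=+4,dy=-17->D; (4,6):dx=+5,dy=-8->D; (4,7):dx=+2,dy=-13->D; (4,8):dx=+1,dy=-18->D
  (4,9):dx=+10,dy=-5->D; (4,10):dx=+12,dy=-6->D; (5,6):dx=+1,dy=+9->C; (5,7):dx=-2,dy=+4->D
  (5,8):dx=-3,dy=-1->C; (5,9):dx=+6,dy=+12->C; (5,10):dx=+8,dy=+11->C; (6,7):dx=-3,dy=-5->C
  (6,8):dx=-4,dy=-10->C; (6,9):dx=+5,dy=+3->C; (6,10):dx=+7,dy=+2->C; (7,8):dx=-1,dy=-5->C
  (7,9):dx=+8,dy=+8->C; (7,10):dx=+10,dy=+7->C; (8,9):dx=+9,dy=+13->C; (8,10):dx=+11,dy=+12->C
  (9,10):dx=+2,dy=-1->D
Step 2: C = 27, D = 18, total pairs = 45.
Step 3: tau = (C - D)/(n(n-1)/2) = (27 - 18)/45 = 0.200000.
Step 4: Exact two-sided p-value (enumerate n! = 3628800 permutations of y under H0): p = 0.484313.
Step 5: alpha = 0.1. fail to reject H0.

tau_b = 0.2000 (C=27, D=18), p = 0.484313, fail to reject H0.


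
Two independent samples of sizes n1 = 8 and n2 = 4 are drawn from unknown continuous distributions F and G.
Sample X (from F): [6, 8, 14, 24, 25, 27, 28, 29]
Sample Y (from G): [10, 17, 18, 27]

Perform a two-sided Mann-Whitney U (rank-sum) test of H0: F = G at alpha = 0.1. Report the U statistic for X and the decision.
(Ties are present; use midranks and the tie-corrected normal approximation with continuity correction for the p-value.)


Step 1: Combine and sort all 12 observations; assign midranks.
sorted (value, group): (6,X), (8,X), (10,Y), (14,X), (17,Y), (18,Y), (24,X), (25,X), (27,X), (27,Y), (28,X), (29,X)
ranks: 6->1, 8->2, 10->3, 14->4, 17->5, 18->6, 24->7, 25->8, 27->9.5, 27->9.5, 28->11, 29->12
Step 2: Rank sum for X: R1 = 1 + 2 + 4 + 7 + 8 + 9.5 + 11 + 12 = 54.5.
Step 3: U_X = R1 - n1(n1+1)/2 = 54.5 - 8*9/2 = 54.5 - 36 = 18.5.
       U_Y = n1*n2 - U_X = 32 - 18.5 = 13.5.
Step 4: Ties are present, so use the tie-corrected normal approximation (with continuity correction) for the p-value.
Step 5: p-value = 0.733647; compare to alpha = 0.1. fail to reject H0.

U_X = 18.5, p = 0.733647, fail to reject H0 at alpha = 0.1.


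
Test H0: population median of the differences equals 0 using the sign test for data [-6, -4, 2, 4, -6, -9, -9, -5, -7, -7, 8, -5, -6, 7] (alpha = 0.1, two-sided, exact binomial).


Step 1: Discard zero differences. Original n = 14; n_eff = number of nonzero differences = 14.
Nonzero differences (with sign): -6, -4, +2, +4, -6, -9, -9, -5, -7, -7, +8, -5, -6, +7
Step 2: Count signs: positive = 4, negative = 10.
Step 3: Under H0: P(positive) = 0.5, so the number of positives S ~ Bin(14, 0.5).
Step 4: Two-sided exact p-value = sum of Bin(14,0.5) probabilities at or below the observed probability = 0.179565.
Step 5: alpha = 0.1. fail to reject H0.

n_eff = 14, pos = 4, neg = 10, p = 0.179565, fail to reject H0.


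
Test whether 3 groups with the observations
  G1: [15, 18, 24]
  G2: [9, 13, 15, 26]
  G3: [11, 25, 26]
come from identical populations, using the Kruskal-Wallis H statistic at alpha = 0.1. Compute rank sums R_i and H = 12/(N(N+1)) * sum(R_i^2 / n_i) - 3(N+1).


Step 1: Combine all N = 10 observations and assign midranks.
sorted (value, group, rank): (9,G2,1), (11,G3,2), (13,G2,3), (15,G1,4.5), (15,G2,4.5), (18,G1,6), (24,G1,7), (25,G3,8), (26,G2,9.5), (26,G3,9.5)
Step 2: Sum ranks within each group.
R_1 = 17.5 (n_1 = 3)
R_2 = 18 (n_2 = 4)
R_3 = 19.5 (n_3 = 3)
Step 3: H = 12/(N(N+1)) * sum(R_i^2/n_i) - 3(N+1)
     = 12/(10*11) * (17.5^2/3 + 18^2/4 + 19.5^2/3) - 3*11
     = 0.109091 * 309.833 - 33
     = 0.800000.
Step 4: Ties present; correction factor C = 1 - 12/(10^3 - 10) = 0.987879. Corrected H = 0.800000 / 0.987879 = 0.809816.
Step 5: Under H0, H ~ chi^2(2); p-value = 0.667038.
Step 6: alpha = 0.1. fail to reject H0.

H = 0.8098, df = 2, p = 0.667038, fail to reject H0.


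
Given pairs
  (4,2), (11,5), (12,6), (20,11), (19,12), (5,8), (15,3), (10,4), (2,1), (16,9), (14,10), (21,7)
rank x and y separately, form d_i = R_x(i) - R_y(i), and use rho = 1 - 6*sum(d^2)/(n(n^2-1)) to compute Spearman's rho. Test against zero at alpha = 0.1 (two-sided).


Step 1: Rank x and y separately (midranks; no ties here).
rank(x): 4->2, 11->5, 12->6, 20->11, 19->10, 5->3, 15->8, 10->4, 2->1, 16->9, 14->7, 21->12
rank(y): 2->2, 5->5, 6->6, 11->11, 12->12, 8->8, 3->3, 4->4, 1->1, 9->9, 10->10, 7->7
Step 2: d_i = R_x(i) - R_y(i); compute d_i^2.
  (2-2)^2=0, (5-5)^2=0, (6-6)^2=0, (11-11)^2=0, (10-12)^2=4, (3-8)^2=25, (8-3)^2=25, (4-4)^2=0, (1-1)^2=0, (9-9)^2=0, (7-10)^2=9, (12-7)^2=25
sum(d^2) = 88.
Step 3: rho = 1 - 6*88 / (12*(12^2 - 1)) = 1 - 528/1716 = 0.692308.
Step 4: Under H0, t = rho * sqrt((n-2)/(1-rho^2)) = 3.0339 ~ t(10).
Step 5: Two-sided p-value from the t-distribution with 10 df = 0.012593.
Step 6: alpha = 0.1. reject H0.

rho = 0.6923, p = 0.012593, reject H0 at alpha = 0.1.


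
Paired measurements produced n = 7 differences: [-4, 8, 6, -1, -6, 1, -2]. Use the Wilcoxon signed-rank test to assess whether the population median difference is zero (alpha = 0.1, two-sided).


Step 1: Drop any zero differences (none here) and take |d_i|.
|d| = [4, 8, 6, 1, 6, 1, 2]
Step 2: Midrank |d_i| (ties get averaged ranks).
ranks: |4|->4, |8|->7, |6|->5.5, |1|->1.5, |6|->5.5, |1|->1.5, |2|->3
Step 3: Attach original signs; sum ranks with positive sign and with negative sign.
W+ = 7 + 5.5 + 1.5 = 14
W- = 4 + 1.5 + 5.5 + 3 = 14
(Check: W+ + W- = 28 should equal n(n+1)/2 = 28.)
Step 4: Test statistic W = min(W+, W-) = 14.
Step 5: Ties in |d|, so use the tie-corrected normal approximation.
        E[W] = n(n+1)/4 = 7*8/4 = 14.
        Tie groups: |d|=1 (t=2), |d|=6 (t=2); sum(t^3 - t) = 12.
        Var[W] = n(n+1)(2n+1)/24 - sum(t^3-t)/48 = 840/24 - 12/48 = 34.75.
        z = (W - E[W]) / sqrt(Var[W]) = (14 - 14) / 5.8949 = 0.0000.
        Two-sided p = 2*Phi(z) = 1.000000.
Step 6: alpha = 0.1. fail to reject H0.

W+ = 14, W- = 14, W = min = 14, p = 1.000000, fail to reject H0.


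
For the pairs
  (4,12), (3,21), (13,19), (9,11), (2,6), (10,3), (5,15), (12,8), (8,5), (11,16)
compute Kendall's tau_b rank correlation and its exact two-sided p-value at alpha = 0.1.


Step 1: Enumerate the 45 unordered pairs (i,j) with i<j and classify each by sign(x_j-x_i) * sign(y_j-y_i).
  (1,2):dx=-1,dy=+9->D; (1,3):dx=+9,dy=+7->C; (1,4):dx=+5,dy=-1->D; (1,5):dx=-2,dy=-6->C
  (1,6):dx=+6,dy=-9->D; (1,7):dx=+1,dy=+3->C; (1,8):dx=+8,dy=-4->D; (1,9):dx=+4,dy=-7->D
  (1,10):dx=+7,dy=+4->C; (2,3):dx=+10,dy=-2->D; (2,4):dx=+6,dy=-10->D; (2,5):dx=-1,dy=-15->C
  (2,6):dx=+7,dy=-18->D; (2,7):dx=+2,dy=-6->D; (2,8):dx=+9,dy=-13->D; (2,9):dx=+5,dy=-16->D
  (2,10):dx=+8,dy=-5->D; (3,4):dx=-4,dy=-8->C; (3,5):dx=-11,dy=-13->C; (3,6):dx=-3,dy=-16->C
  (3,7):dx=-8,dy=-4->C; (3,8):dx=-1,dy=-11->C; (3,9):dx=-5,dy=-14->C; (3,10):dx=-2,dy=-3->C
  (4,5):dx=-7,dy=-5->C; (4,6):dx=+1,dy=-8->D; (4,7):dx=-4,dy=+4->D; (4,8):dx=+3,dy=-3->D
  (4,9):dx=-1,dy=-6->C; (4,10):dx=+2,dy=+5->C; (5,6):dx=+8,dy=-3->D; (5,7):dx=+3,dy=+9->C
  (5,8):dx=+10,dy=+2->C; (5,9):dx=+6,dy=-1->D; (5,10):dx=+9,dy=+10->C; (6,7):dx=-5,dy=+12->D
  (6,8):dx=+2,dy=+5->C; (6,9):dx=-2,dy=+2->D; (6,10):dx=+1,dy=+13->C; (7,8):dx=+7,dy=-7->D
  (7,9):dx=+3,dy=-10->D; (7,10):dx=+6,dy=+1->C; (8,9):dx=-4,dy=-3->C; (8,10):dx=-1,dy=+8->D
  (9,10):dx=+3,dy=+11->C
Step 2: C = 23, D = 22, total pairs = 45.
Step 3: tau = (C - D)/(n(n-1)/2) = (23 - 22)/45 = 0.022222.
Step 4: Exact two-sided p-value (enumerate n! = 3628800 permutations of y under H0): p = 1.000000.
Step 5: alpha = 0.1. fail to reject H0.

tau_b = 0.0222 (C=23, D=22), p = 1.000000, fail to reject H0.


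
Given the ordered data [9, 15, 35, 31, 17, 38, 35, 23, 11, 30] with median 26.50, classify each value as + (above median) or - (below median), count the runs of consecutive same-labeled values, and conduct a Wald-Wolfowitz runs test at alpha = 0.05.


Step 1: Compute median = 26.50; label A = above, B = below.
Labels in order: BBAABAABBA  (n_A = 5, n_B = 5)
Step 2: Count runs R = 6.
Step 3: Under H0 (random ordering), E[R] = 2*n_A*n_B/(n_A+n_B) + 1 = 2*5*5/10 + 1 = 6.0000.
        Var[R] = 2*n_A*n_B*(2*n_A*n_B - n_A - n_B) / ((n_A+n_B)^2 * (n_A+n_B-1)) = 2000/900 = 2.2222.
        SD[R] = 1.4907.
Step 4: R = E[R], so z = 0 with no continuity correction.
Step 5: Two-sided p-value via normal approximation = 2*(1 - Phi(|z|)) = 1.000000.
Step 6: alpha = 0.05. fail to reject H0.

R = 6, z = 0.0000, p = 1.000000, fail to reject H0.


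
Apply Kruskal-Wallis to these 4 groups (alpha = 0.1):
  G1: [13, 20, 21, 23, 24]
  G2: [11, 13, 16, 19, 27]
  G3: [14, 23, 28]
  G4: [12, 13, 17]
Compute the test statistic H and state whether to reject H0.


Step 1: Combine all N = 16 observations and assign midranks.
sorted (value, group, rank): (11,G2,1), (12,G4,2), (13,G1,4), (13,G2,4), (13,G4,4), (14,G3,6), (16,G2,7), (17,G4,8), (19,G2,9), (20,G1,10), (21,G1,11), (23,G1,12.5), (23,G3,12.5), (24,G1,14), (27,G2,15), (28,G3,16)
Step 2: Sum ranks within each group.
R_1 = 51.5 (n_1 = 5)
R_2 = 36 (n_2 = 5)
R_3 = 34.5 (n_3 = 3)
R_4 = 14 (n_4 = 3)
Step 3: H = 12/(N(N+1)) * sum(R_i^2/n_i) - 3(N+1)
     = 12/(16*17) * (51.5^2/5 + 36^2/5 + 34.5^2/3 + 14^2/3) - 3*17
     = 0.044118 * 1251.73 - 51
     = 4.223529.
Step 4: Ties present; correction factor C = 1 - 30/(16^3 - 16) = 0.992647. Corrected H = 4.223529 / 0.992647 = 4.254815.
Step 5: Under H0, H ~ chi^2(3); p-value = 0.235231.
Step 6: alpha = 0.1. fail to reject H0.

H = 4.2548, df = 3, p = 0.235231, fail to reject H0.


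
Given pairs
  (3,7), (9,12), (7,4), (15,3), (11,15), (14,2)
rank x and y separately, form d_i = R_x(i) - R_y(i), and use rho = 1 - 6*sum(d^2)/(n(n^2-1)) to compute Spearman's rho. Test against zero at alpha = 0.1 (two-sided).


Step 1: Rank x and y separately (midranks; no ties here).
rank(x): 3->1, 9->3, 7->2, 15->6, 11->4, 14->5
rank(y): 7->4, 12->5, 4->3, 3->2, 15->6, 2->1
Step 2: d_i = R_x(i) - R_y(i); compute d_i^2.
  (1-4)^2=9, (3-5)^2=4, (2-3)^2=1, (6-2)^2=16, (4-6)^2=4, (5-1)^2=16
sum(d^2) = 50.
Step 3: rho = 1 - 6*50 / (6*(6^2 - 1)) = 1 - 300/210 = -0.428571.
Step 4: Under H0, t = rho * sqrt((n-2)/(1-rho^2)) = -0.9487 ~ t(4).
Step 5: Two-sided p-value from the t-distribution with 4 df = 0.396501.
Step 6: alpha = 0.1. fail to reject H0.

rho = -0.4286, p = 0.396501, fail to reject H0 at alpha = 0.1.


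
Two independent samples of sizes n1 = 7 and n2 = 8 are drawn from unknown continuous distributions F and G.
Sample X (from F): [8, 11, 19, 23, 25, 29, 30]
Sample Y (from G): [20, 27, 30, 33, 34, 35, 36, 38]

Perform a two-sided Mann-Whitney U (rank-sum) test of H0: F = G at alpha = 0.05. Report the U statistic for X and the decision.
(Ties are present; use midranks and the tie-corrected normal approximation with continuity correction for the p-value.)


Step 1: Combine and sort all 15 observations; assign midranks.
sorted (value, group): (8,X), (11,X), (19,X), (20,Y), (23,X), (25,X), (27,Y), (29,X), (30,X), (30,Y), (33,Y), (34,Y), (35,Y), (36,Y), (38,Y)
ranks: 8->1, 11->2, 19->3, 20->4, 23->5, 25->6, 27->7, 29->8, 30->9.5, 30->9.5, 33->11, 34->12, 35->13, 36->14, 38->15
Step 2: Rank sum for X: R1 = 1 + 2 + 3 + 5 + 6 + 8 + 9.5 = 34.5.
Step 3: U_X = R1 - n1(n1+1)/2 = 34.5 - 7*8/2 = 34.5 - 28 = 6.5.
       U_Y = n1*n2 - U_X = 56 - 6.5 = 49.5.
Step 4: Ties are present, so use the tie-corrected normal approximation (with continuity correction) for the p-value.
Step 5: p-value = 0.014997; compare to alpha = 0.05. reject H0.

U_X = 6.5, p = 0.014997, reject H0 at alpha = 0.05.


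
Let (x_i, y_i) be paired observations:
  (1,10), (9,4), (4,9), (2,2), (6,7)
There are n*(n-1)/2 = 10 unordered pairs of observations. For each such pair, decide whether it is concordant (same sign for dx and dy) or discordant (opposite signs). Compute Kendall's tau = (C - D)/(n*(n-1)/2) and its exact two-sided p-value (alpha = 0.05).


Step 1: Enumerate the 10 unordered pairs (i,j) with i<j and classify each by sign(x_j-x_i) * sign(y_j-y_i).
  (1,2):dx=+8,dy=-6->D; (1,3):dx=+3,dy=-1->D; (1,4):dx=+1,dy=-8->D; (1,5):dx=+5,dy=-3->D
  (2,3):dx=-5,dy=+5->D; (2,4):dx=-7,dy=-2->C; (2,5):dx=-3,dy=+3->D; (3,4):dx=-2,dy=-7->C
  (3,5):dx=+2,dy=-2->D; (4,5):dx=+4,dy=+5->C
Step 2: C = 3, D = 7, total pairs = 10.
Step 3: tau = (C - D)/(n(n-1)/2) = (3 - 7)/10 = -0.400000.
Step 4: Exact two-sided p-value (enumerate n! = 120 permutations of y under H0): p = 0.483333.
Step 5: alpha = 0.05. fail to reject H0.

tau_b = -0.4000 (C=3, D=7), p = 0.483333, fail to reject H0.


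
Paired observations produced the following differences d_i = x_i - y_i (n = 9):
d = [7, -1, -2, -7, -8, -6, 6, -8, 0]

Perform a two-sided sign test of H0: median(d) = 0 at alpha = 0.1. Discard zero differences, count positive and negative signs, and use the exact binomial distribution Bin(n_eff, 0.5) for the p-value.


Step 1: Discard zero differences. Original n = 9; n_eff = number of nonzero differences = 8.
Nonzero differences (with sign): +7, -1, -2, -7, -8, -6, +6, -8
Step 2: Count signs: positive = 2, negative = 6.
Step 3: Under H0: P(positive) = 0.5, so the number of positives S ~ Bin(8, 0.5).
Step 4: Two-sided exact p-value = sum of Bin(8,0.5) probabilities at or below the observed probability = 0.289062.
Step 5: alpha = 0.1. fail to reject H0.

n_eff = 8, pos = 2, neg = 6, p = 0.289062, fail to reject H0.


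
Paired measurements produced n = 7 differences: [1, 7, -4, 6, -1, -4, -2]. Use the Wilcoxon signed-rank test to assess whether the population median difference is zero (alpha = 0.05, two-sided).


Step 1: Drop any zero differences (none here) and take |d_i|.
|d| = [1, 7, 4, 6, 1, 4, 2]
Step 2: Midrank |d_i| (ties get averaged ranks).
ranks: |1|->1.5, |7|->7, |4|->4.5, |6|->6, |1|->1.5, |4|->4.5, |2|->3
Step 3: Attach original signs; sum ranks with positive sign and with negative sign.
W+ = 1.5 + 7 + 6 = 14.5
W- = 4.5 + 1.5 + 4.5 + 3 = 13.5
(Check: W+ + W- = 28 should equal n(n+1)/2 = 28.)
Step 4: Test statistic W = min(W+, W-) = 13.5.
Step 5: Ties in |d|, so use the tie-corrected normal approximation.
        E[W] = n(n+1)/4 = 7*8/4 = 14.
        Tie groups: |d|=1 (t=2), |d|=4 (t=2); sum(t^3 - t) = 12.
        Var[W] = n(n+1)(2n+1)/24 - sum(t^3-t)/48 = 840/24 - 12/48 = 34.75.
        z = (W - E[W]) / sqrt(Var[W]) = (13.5 - 14) / 5.8949 = -0.0848.
        Two-sided p = 2*Phi(z) = 0.932405.
Step 6: alpha = 0.05. fail to reject H0.

W+ = 14.5, W- = 13.5, W = min = 13.5, p = 0.932405, fail to reject H0.


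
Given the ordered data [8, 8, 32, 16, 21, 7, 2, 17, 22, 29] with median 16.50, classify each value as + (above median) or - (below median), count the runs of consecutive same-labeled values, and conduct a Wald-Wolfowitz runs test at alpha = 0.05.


Step 1: Compute median = 16.50; label A = above, B = below.
Labels in order: BBABABBAAA  (n_A = 5, n_B = 5)
Step 2: Count runs R = 6.
Step 3: Under H0 (random ordering), E[R] = 2*n_A*n_B/(n_A+n_B) + 1 = 2*5*5/10 + 1 = 6.0000.
        Var[R] = 2*n_A*n_B*(2*n_A*n_B - n_A - n_B) / ((n_A+n_B)^2 * (n_A+n_B-1)) = 2000/900 = 2.2222.
        SD[R] = 1.4907.
Step 4: R = E[R], so z = 0 with no continuity correction.
Step 5: Two-sided p-value via normal approximation = 2*(1 - Phi(|z|)) = 1.000000.
Step 6: alpha = 0.05. fail to reject H0.

R = 6, z = 0.0000, p = 1.000000, fail to reject H0.


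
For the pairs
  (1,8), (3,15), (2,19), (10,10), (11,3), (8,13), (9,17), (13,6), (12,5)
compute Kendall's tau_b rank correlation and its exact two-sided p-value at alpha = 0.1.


Step 1: Enumerate the 36 unordered pairs (i,j) with i<j and classify each by sign(x_j-x_i) * sign(y_j-y_i).
  (1,2):dx=+2,dy=+7->C; (1,3):dx=+1,dy=+11->C; (1,4):dx=+9,dy=+2->C; (1,5):dx=+10,dy=-5->D
  (1,6):dx=+7,dy=+5->C; (1,7):dx=+8,dy=+9->C; (1,8):dx=+12,dy=-2->D; (1,9):dx=+11,dy=-3->D
  (2,3):dx=-1,dy=+4->D; (2,4):dx=+7,dy=-5->D; (2,5):dx=+8,dy=-12->D; (2,6):dx=+5,dy=-2->D
  (2,7):dx=+6,dy=+2->C; (2,8):dx=+10,dy=-9->D; (2,9):dx=+9,dy=-10->D; (3,4):dx=+8,dy=-9->D
  (3,5):dx=+9,dy=-16->D; (3,6):dx=+6,dy=-6->D; (3,7):dx=+7,dy=-2->D; (3,8):dx=+11,dy=-13->D
  (3,9):dx=+10,dy=-14->D; (4,5):dx=+1,dy=-7->D; (4,6):dx=-2,dy=+3->D; (4,7):dx=-1,dy=+7->D
  (4,8):dx=+3,dy=-4->D; (4,9):dx=+2,dy=-5->D; (5,6):dx=-3,dy=+10->D; (5,7):dx=-2,dy=+14->D
  (5,8):dx=+2,dy=+3->C; (5,9):dx=+1,dy=+2->C; (6,7):dx=+1,dy=+4->C; (6,8):dx=+5,dy=-7->D
  (6,9):dx=+4,dy=-8->D; (7,8):dx=+4,dy=-11->D; (7,9):dx=+3,dy=-12->D; (8,9):dx=-1,dy=-1->C
Step 2: C = 10, D = 26, total pairs = 36.
Step 3: tau = (C - D)/(n(n-1)/2) = (10 - 26)/36 = -0.444444.
Step 4: Exact two-sided p-value (enumerate n! = 362880 permutations of y under H0): p = 0.119439.
Step 5: alpha = 0.1. fail to reject H0.

tau_b = -0.4444 (C=10, D=26), p = 0.119439, fail to reject H0.


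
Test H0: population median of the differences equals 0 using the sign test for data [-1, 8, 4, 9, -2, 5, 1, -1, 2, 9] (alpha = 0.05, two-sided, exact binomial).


Step 1: Discard zero differences. Original n = 10; n_eff = number of nonzero differences = 10.
Nonzero differences (with sign): -1, +8, +4, +9, -2, +5, +1, -1, +2, +9
Step 2: Count signs: positive = 7, negative = 3.
Step 3: Under H0: P(positive) = 0.5, so the number of positives S ~ Bin(10, 0.5).
Step 4: Two-sided exact p-value = sum of Bin(10,0.5) probabilities at or below the observed probability = 0.343750.
Step 5: alpha = 0.05. fail to reject H0.

n_eff = 10, pos = 7, neg = 3, p = 0.343750, fail to reject H0.


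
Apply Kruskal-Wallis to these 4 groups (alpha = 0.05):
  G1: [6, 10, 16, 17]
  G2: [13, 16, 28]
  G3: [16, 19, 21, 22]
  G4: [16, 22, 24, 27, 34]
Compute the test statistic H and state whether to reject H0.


Step 1: Combine all N = 16 observations and assign midranks.
sorted (value, group, rank): (6,G1,1), (10,G1,2), (13,G2,3), (16,G1,5.5), (16,G2,5.5), (16,G3,5.5), (16,G4,5.5), (17,G1,8), (19,G3,9), (21,G3,10), (22,G3,11.5), (22,G4,11.5), (24,G4,13), (27,G4,14), (28,G2,15), (34,G4,16)
Step 2: Sum ranks within each group.
R_1 = 16.5 (n_1 = 4)
R_2 = 23.5 (n_2 = 3)
R_3 = 36 (n_3 = 4)
R_4 = 60 (n_4 = 5)
Step 3: H = 12/(N(N+1)) * sum(R_i^2/n_i) - 3(N+1)
     = 12/(16*17) * (16.5^2/4 + 23.5^2/3 + 36^2/4 + 60^2/5) - 3*17
     = 0.044118 * 1296.15 - 51
     = 6.182904.
Step 4: Ties present; correction factor C = 1 - 66/(16^3 - 16) = 0.983824. Corrected H = 6.182904 / 0.983824 = 6.284567.
Step 5: Under H0, H ~ chi^2(3); p-value = 0.098557.
Step 6: alpha = 0.05. fail to reject H0.

H = 6.2846, df = 3, p = 0.098557, fail to reject H0.
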